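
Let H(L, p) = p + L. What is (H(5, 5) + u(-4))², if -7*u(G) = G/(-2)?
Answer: 4624/49 ≈ 94.367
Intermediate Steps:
u(G) = G/14 (u(G) = -G/(7*(-2)) = -G*(-1)/(7*2) = -(-1)*G/14 = G/14)
H(L, p) = L + p
(H(5, 5) + u(-4))² = ((5 + 5) + (1/14)*(-4))² = (10 - 2/7)² = (68/7)² = 4624/49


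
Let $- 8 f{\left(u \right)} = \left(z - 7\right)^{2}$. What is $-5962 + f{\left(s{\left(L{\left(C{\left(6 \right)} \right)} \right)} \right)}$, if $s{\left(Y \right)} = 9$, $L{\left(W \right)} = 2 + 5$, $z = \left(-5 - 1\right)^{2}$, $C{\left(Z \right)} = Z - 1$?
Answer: $- \frac{48537}{8} \approx -6067.1$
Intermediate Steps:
$C{\left(Z \right)} = -1 + Z$
$z = 36$ ($z = \left(-6\right)^{2} = 36$)
$L{\left(W \right)} = 7$
$f{\left(u \right)} = - \frac{841}{8}$ ($f{\left(u \right)} = - \frac{\left(36 - 7\right)^{2}}{8} = - \frac{29^{2}}{8} = \left(- \frac{1}{8}\right) 841 = - \frac{841}{8}$)
$-5962 + f{\left(s{\left(L{\left(C{\left(6 \right)} \right)} \right)} \right)} = -5962 - \frac{841}{8} = - \frac{48537}{8}$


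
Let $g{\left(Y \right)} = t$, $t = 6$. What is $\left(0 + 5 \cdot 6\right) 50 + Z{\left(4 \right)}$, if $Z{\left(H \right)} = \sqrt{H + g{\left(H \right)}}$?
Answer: $1500 + \sqrt{10} \approx 1503.2$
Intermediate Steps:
$g{\left(Y \right)} = 6$
$Z{\left(H \right)} = \sqrt{6 + H}$ ($Z{\left(H \right)} = \sqrt{H + 6} = \sqrt{6 + H}$)
$\left(0 + 5 \cdot 6\right) 50 + Z{\left(4 \right)} = \left(0 + 5 \cdot 6\right) 50 + \sqrt{6 + 4} = \left(0 + 30\right) 50 + \sqrt{10} = 30 \cdot 50 + \sqrt{10} = 1500 + \sqrt{10}$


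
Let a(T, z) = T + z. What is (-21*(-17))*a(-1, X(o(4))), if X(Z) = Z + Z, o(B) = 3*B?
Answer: 8211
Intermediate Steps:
X(Z) = 2*Z
(-21*(-17))*a(-1, X(o(4))) = (-21*(-17))*(-1 + 2*(3*4)) = 357*(-1 + 2*12) = 357*(-1 + 24) = 357*23 = 8211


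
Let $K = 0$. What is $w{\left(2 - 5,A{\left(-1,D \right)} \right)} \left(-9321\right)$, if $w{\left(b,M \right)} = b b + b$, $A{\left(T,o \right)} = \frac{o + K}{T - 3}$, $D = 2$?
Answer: $-55926$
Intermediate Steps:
$A{\left(T,o \right)} = \frac{o}{-3 + T}$ ($A{\left(T,o \right)} = \frac{o + 0}{T - 3} = \frac{o}{-3 + T}$)
$w{\left(b,M \right)} = b + b^{2}$ ($w{\left(b,M \right)} = b^{2} + b = b + b^{2}$)
$w{\left(2 - 5,A{\left(-1,D \right)} \right)} \left(-9321\right) = \left(2 - 5\right) \left(1 + \left(2 - 5\right)\right) \left(-9321\right) = - 3 \left(1 - 3\right) \left(-9321\right) = \left(-3\right) \left(-2\right) \left(-9321\right) = 6 \left(-9321\right) = -55926$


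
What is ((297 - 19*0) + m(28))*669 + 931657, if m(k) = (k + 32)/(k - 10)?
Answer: 1132580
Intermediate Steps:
m(k) = (32 + k)/(-10 + k)
((297 - 19*0) + m(28))*669 + 931657 = ((297 - 19*0) + (32 + 28)/(-10 + 28))*669 + 931657 = ((297 + 0) + 60/18)*669 + 931657 = (297 + (1/18)*60)*669 + 931657 = (297 + 10/3)*669 + 931657 = (901/3)*669 + 931657 = 200923 + 931657 = 1132580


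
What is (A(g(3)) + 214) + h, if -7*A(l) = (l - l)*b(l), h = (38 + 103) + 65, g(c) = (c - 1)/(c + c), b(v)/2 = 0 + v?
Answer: 420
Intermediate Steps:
b(v) = 2*v (b(v) = 2*(0 + v) = 2*v)
g(c) = (-1 + c)/(2*c) (g(c) = (-1 + c)/((2*c)) = (-1 + c)*(1/(2*c)) = (-1 + c)/(2*c))
h = 206 (h = 141 + 65 = 206)
A(l) = 0 (A(l) = -(l - l)*2*l/7 = -0*2*l = -⅐*0 = 0)
(A(g(3)) + 214) + h = (0 + 214) + 206 = 214 + 206 = 420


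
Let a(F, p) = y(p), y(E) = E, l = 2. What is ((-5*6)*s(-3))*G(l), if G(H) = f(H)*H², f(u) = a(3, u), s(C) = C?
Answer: 720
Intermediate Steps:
a(F, p) = p
f(u) = u
G(H) = H³ (G(H) = H*H² = H³)
((-5*6)*s(-3))*G(l) = (-5*6*(-3))*2³ = -30*(-3)*8 = 90*8 = 720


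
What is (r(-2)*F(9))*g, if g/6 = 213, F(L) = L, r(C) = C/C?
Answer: 11502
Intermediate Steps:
r(C) = 1
g = 1278 (g = 6*213 = 1278)
(r(-2)*F(9))*g = (1*9)*1278 = 9*1278 = 11502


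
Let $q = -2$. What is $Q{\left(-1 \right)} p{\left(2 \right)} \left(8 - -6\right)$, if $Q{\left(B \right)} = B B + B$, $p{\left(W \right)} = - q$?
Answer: $0$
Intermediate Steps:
$p{\left(W \right)} = 2$ ($p{\left(W \right)} = \left(-1\right) \left(-2\right) = 2$)
$Q{\left(B \right)} = B + B^{2}$ ($Q{\left(B \right)} = B^{2} + B = B + B^{2}$)
$Q{\left(-1 \right)} p{\left(2 \right)} \left(8 - -6\right) = - (1 - 1) 2 \left(8 - -6\right) = \left(-1\right) 0 \cdot 2 \left(8 + 6\right) = 0 \cdot 2 \cdot 14 = 0 \cdot 14 = 0$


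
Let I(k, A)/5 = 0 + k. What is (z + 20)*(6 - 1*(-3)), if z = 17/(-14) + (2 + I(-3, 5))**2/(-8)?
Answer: -1179/56 ≈ -21.054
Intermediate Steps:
I(k, A) = 5*k (I(k, A) = 5*(0 + k) = 5*k)
z = -1251/56 (z = 17/(-14) + (2 + 5*(-3))**2/(-8) = 17*(-1/14) + (2 - 15)**2*(-1/8) = -17/14 + (-13)**2*(-1/8) = -17/14 + 169*(-1/8) = -17/14 - 169/8 = -1251/56 ≈ -22.339)
(z + 20)*(6 - 1*(-3)) = (-1251/56 + 20)*(6 - 1*(-3)) = -131*(6 + 3)/56 = -131/56*9 = -1179/56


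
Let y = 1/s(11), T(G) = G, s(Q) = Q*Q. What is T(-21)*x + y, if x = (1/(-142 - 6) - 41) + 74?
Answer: -12407555/17908 ≈ -692.85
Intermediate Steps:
s(Q) = Q²
x = 4883/148 (x = (1/(-148) - 41) + 74 = (-1/148 - 41) + 74 = -6069/148 + 74 = 4883/148 ≈ 32.993)
y = 1/121 (y = 1/(11²) = 1/121 ≈ 0.0082645)
T(-21)*x + y = -21*4883/148 + 1/121 = -102543/148 + 1/121 = -12407555/17908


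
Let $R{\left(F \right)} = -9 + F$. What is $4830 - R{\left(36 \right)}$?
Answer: $4803$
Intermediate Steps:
$4830 - R{\left(36 \right)} = 4830 - \left(-9 + 36\right) = 4830 - 27 = 4803$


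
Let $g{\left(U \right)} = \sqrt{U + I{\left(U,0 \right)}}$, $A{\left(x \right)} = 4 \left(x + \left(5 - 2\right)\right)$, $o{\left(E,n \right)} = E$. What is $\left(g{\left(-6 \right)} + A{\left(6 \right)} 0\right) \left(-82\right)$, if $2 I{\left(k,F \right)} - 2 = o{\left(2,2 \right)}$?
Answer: $- 164 i \approx - 164.0 i$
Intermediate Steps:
$I{\left(k,F \right)} = 2$ ($I{\left(k,F \right)} = 1 + \frac{1}{2} \cdot 2 = 1 + 1 = 2$)
$A{\left(x \right)} = 12 + 4 x$ ($A{\left(x \right)} = 4 \left(x + \left(5 - 2\right)\right) = 4 \left(x + 3\right) = 4 \left(3 + x\right) = 12 + 4 x$)
$g{\left(U \right)} = \sqrt{2 + U}$ ($g{\left(U \right)} = \sqrt{U + 2} = \sqrt{2 + U}$)
$\left(g{\left(-6 \right)} + A{\left(6 \right)} 0\right) \left(-82\right) = \left(\sqrt{2 - 6} + \left(12 + 4 \cdot 6\right) 0\right) \left(-82\right) = \left(\sqrt{-4} + \left(12 + 24\right) 0\right) \left(-82\right) = \left(2 i + 36 \cdot 0\right) \left(-82\right) = \left(2 i + 0\right) \left(-82\right) = 2 i \left(-82\right) = - 164 i$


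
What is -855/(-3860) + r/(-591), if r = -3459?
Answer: 923803/152084 ≈ 6.0743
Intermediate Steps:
-855/(-3860) + r/(-591) = -855/(-3860) - 3459/(-591) = -855*(-1/3860) - 3459*(-1/591) = 171/772 + 1153/197 = 923803/152084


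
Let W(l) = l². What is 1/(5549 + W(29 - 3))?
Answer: 1/6225 ≈ 0.00016064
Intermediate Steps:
1/(5549 + W(29 - 3)) = 1/(5549 + (29 - 3)²) = 1/(5549 + 26²) = 1/(5549 + 676) = 1/6225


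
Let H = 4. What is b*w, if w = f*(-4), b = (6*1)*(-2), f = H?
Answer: 192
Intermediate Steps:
f = 4
b = -12 (b = 6*(-2) = -12)
w = -16 (w = 4*(-4) = -16)
b*w = -12*(-16) = 192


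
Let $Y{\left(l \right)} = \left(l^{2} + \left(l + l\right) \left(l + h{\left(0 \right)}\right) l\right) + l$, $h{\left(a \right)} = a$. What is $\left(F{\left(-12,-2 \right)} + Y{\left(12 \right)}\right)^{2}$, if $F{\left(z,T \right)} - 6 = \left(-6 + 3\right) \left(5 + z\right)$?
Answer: $13242321$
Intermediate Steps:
$Y{\left(l \right)} = l + l^{2} + 2 l^{3}$ ($Y{\left(l \right)} = \left(l^{2} + \left(l + l\right) \left(l + 0\right) l\right) + l = \left(l^{2} + 2 l l l\right) + l = \left(l^{2} + 2 l^{2} l\right) + l = \left(l^{2} + 2 l^{3}\right) + l = l + l^{2} + 2 l^{3}$)
$F{\left(z,T \right)} = -9 - 3 z$ ($F{\left(z,T \right)} = 6 + \left(-6 + 3\right) \left(5 + z\right) = 6 - 3 \left(5 + z\right) = 6 - \left(15 + 3 z\right) = -9 - 3 z$)
$\left(F{\left(-12,-2 \right)} + Y{\left(12 \right)}\right)^{2} = \left(\left(-9 - -36\right) + 12 \left(1 + 12 + 2 \cdot 12^{2}\right)\right)^{2} = \left(\left(-9 + 36\right) + 12 \left(1 + 12 + 2 \cdot 144\right)\right)^{2} = \left(27 + 12 \left(1 + 12 + 288\right)\right)^{2} = \left(27 + 12 \cdot 301\right)^{2} = \left(27 + 3612\right)^{2} = 3639^{2} = 13242321$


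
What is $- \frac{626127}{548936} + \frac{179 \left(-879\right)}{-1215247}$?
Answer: $- \frac{674528819193}{667092827192} \approx -1.0111$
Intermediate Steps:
$- \frac{626127}{548936} + \frac{179 \left(-879\right)}{-1215247} = \left(-626127\right) \frac{1}{548936} - - \frac{157341}{1215247} = - \frac{626127}{548936} + \frac{157341}{1215247} = - \frac{674528819193}{667092827192}$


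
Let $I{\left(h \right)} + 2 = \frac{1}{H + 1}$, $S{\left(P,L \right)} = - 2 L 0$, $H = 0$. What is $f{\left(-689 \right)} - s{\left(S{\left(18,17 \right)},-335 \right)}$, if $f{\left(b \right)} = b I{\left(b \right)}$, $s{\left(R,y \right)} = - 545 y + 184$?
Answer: $-182070$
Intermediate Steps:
$S{\left(P,L \right)} = 0$
$s{\left(R,y \right)} = 184 - 545 y$
$I{\left(h \right)} = -1$ ($I{\left(h \right)} = -2 + \frac{1}{0 + 1} = -2 + 1^{-1} = -2 + 1 = -1$)
$f{\left(b \right)} = - b$ ($f{\left(b \right)} = b \left(-1\right) = - b$)
$f{\left(-689 \right)} - s{\left(S{\left(18,17 \right)},-335 \right)} = \left(-1\right) \left(-689\right) - \left(184 - -182575\right) = 689 - \left(184 + 182575\right) = 689 - 182759 = -182070$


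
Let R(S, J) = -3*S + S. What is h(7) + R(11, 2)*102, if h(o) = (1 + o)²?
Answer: -2180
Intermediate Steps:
R(S, J) = -2*S
h(7) + R(11, 2)*102 = (1 + 7)² - 2*11*102 = 8² - 22*102 = 64 - 2244 = -2180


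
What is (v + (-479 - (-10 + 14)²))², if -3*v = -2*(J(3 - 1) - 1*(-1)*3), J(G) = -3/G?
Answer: 244036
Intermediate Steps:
v = 1 (v = -(-2)*(-3/(3 - 1) - 1*(-1)*3)/3 = -(-2)*(-3/2 + 1*3)/3 = -(-2)*(-3*½ + 3)/3 = -(-2)*(-3/2 + 3)/3 = -(-2)*3/(3*2) = -⅓*(-3) = 1)
(v + (-479 - (-10 + 14)²))² = (1 + (-479 - (-10 + 14)²))² = (1 + (-479 - 1*4²))² = (1 + (-479 - 1*16))² = (1 + (-479 - 16))² = (1 - 495)² = (-494)² = 244036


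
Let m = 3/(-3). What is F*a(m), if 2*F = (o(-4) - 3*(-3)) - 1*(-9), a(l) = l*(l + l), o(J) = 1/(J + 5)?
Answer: 19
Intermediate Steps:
o(J) = 1/(5 + J)
m = -1 (m = 3*(-⅓) = -1)
a(l) = 2*l² (a(l) = l*(2*l) = 2*l²)
F = 19/2 (F = ((1/(5 - 4) - 3*(-3)) - 1*(-9))/2 = ((1/1 + 9) + 9)/2 = ((1 + 9) + 9)/2 = (10 + 9)/2 = (½)*19 = 19/2 ≈ 9.5000)
F*a(m) = 19*(2*(-1)²)/2 = 19*(2*1)/2 = (19/2)*2 = 19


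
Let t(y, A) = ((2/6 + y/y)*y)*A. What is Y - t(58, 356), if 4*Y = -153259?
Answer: -790145/12 ≈ -65845.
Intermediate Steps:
Y = -153259/4 (Y = (¼)*(-153259) = -153259/4 ≈ -38315.)
t(y, A) = 4*A*y/3 (t(y, A) = ((2*(⅙) + 1)*y)*A = ((⅓ + 1)*y)*A = (4*y/3)*A = 4*A*y/3)
Y - t(58, 356) = -153259/4 - 4*356*58/3 = -153259/4 - 1*82592/3 = -153259/4 - 82592/3 = -790145/12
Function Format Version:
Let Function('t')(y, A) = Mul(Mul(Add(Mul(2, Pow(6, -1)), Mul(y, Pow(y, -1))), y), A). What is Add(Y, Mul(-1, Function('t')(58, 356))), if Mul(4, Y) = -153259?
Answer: Rational(-790145, 12) ≈ -65845.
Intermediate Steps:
Y = Rational(-153259, 4) (Y = Mul(Rational(1, 4), -153259) = Rational(-153259, 4) ≈ -38315.)
Function('t')(y, A) = Mul(Rational(4, 3), A, y) (Function('t')(y, A) = Mul(Mul(Add(Mul(2, Rational(1, 6)), 1), y), A) = Mul(Mul(Add(Rational(1, 3), 1), y), A) = Mul(Mul(Rational(4, 3), y), A) = Mul(Rational(4, 3), A, y))
Add(Y, Mul(-1, Function('t')(58, 356))) = Add(Rational(-153259, 4), Mul(-1, Mul(Rational(4, 3), 356, 58))) = Add(Rational(-153259, 4), Mul(-1, Rational(82592, 3))) = Add(Rational(-153259, 4), Rational(-82592, 3)) = Rational(-790145, 12)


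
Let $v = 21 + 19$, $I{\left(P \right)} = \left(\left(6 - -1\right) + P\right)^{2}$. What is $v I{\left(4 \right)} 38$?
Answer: $183920$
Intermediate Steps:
$I{\left(P \right)} = \left(7 + P\right)^{2}$ ($I{\left(P \right)} = \left(\left(6 + 1\right) + P\right)^{2} = \left(7 + P\right)^{2}$)
$v = 40$
$v I{\left(4 \right)} 38 = 40 \left(7 + 4\right)^{2} \cdot 38 = 40 \cdot 11^{2} \cdot 38 = 40 \cdot 121 \cdot 38 = 4840 \cdot 38 = 183920$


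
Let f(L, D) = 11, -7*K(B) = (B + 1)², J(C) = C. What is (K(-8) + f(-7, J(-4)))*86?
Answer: 344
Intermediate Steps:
K(B) = -(1 + B)²/7 (K(B) = -(B + 1)²/7 = -(1 + B)²/7)
(K(-8) + f(-7, J(-4)))*86 = (-(1 - 8)²/7 + 11)*86 = (-⅐*(-7)² + 11)*86 = (-⅐*49 + 11)*86 = (-7 + 11)*86 = 4*86 = 344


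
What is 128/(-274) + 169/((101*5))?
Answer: -9167/69185 ≈ -0.13250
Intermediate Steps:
128/(-274) + 169/((101*5)) = 128*(-1/274) + 169/505 = -64/137 + 169*(1/505) = -64/137 + 169/505 = -9167/69185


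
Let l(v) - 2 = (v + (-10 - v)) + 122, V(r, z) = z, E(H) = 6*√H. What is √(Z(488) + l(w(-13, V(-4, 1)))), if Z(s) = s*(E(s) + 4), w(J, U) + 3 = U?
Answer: √(2066 + 5856*√122) ≈ 258.36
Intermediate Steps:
w(J, U) = -3 + U
l(v) = 114 (l(v) = 2 + ((v + (-10 - v)) + 122) = 2 + (-10 + 122) = 2 + 112 = 114)
Z(s) = s*(4 + 6*√s) (Z(s) = s*(6*√s + 4) = s*(4 + 6*√s))
√(Z(488) + l(w(-13, V(-4, 1)))) = √((4*488 + 6*488^(3/2)) + 114) = √((1952 + 6*(976*√122)) + 114) = √((1952 + 5856*√122) + 114) = √(2066 + 5856*√122)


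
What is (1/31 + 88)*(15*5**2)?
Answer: 1023375/31 ≈ 33012.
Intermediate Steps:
(1/31 + 88)*(15*5**2) = (1/31 + 88)*(15*25) = (2729/31)*375 = 1023375/31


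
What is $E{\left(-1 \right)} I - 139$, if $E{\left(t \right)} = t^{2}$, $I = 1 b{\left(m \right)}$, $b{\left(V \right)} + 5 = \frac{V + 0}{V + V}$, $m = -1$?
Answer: $- \frac{287}{2} \approx -143.5$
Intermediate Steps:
$b{\left(V \right)} = - \frac{9}{2}$ ($b{\left(V \right)} = -5 + \frac{V + 0}{V + V} = -5 + \frac{V}{2 V} = -5 + V \frac{1}{2 V} = -5 + \frac{1}{2} = - \frac{9}{2}$)
$I = - \frac{9}{2}$ ($I = 1 \left(- \frac{9}{2}\right) = - \frac{9}{2} \approx -4.5$)
$E{\left(-1 \right)} I - 139 = \left(-1\right)^{2} \left(- \frac{9}{2}\right) - 139 = 1 \left(- \frac{9}{2}\right) - 139 = - \frac{9}{2} - 139 = - \frac{287}{2}$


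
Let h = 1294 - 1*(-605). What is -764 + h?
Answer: 1135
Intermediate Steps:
h = 1899 (h = 1294 + 605 = 1899)
-764 + h = -764 + 1899 = 1135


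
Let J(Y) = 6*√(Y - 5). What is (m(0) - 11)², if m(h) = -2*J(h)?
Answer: -599 + 264*I*√5 ≈ -599.0 + 590.32*I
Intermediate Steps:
J(Y) = 6*√(-5 + Y)
m(h) = -12*√(-5 + h)
(m(0) - 11)² = (-12*√(-5 + 0) - 11)² = (-12*I*√5 - 11)² = (-11 - 12*I*√5)²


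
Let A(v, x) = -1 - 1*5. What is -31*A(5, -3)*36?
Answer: 6696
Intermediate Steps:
A(v, x) = -6 (A(v, x) = -1 - 5 = -6)
-31*A(5, -3)*36 = -31*(-6)*36 = 186*36 = 6696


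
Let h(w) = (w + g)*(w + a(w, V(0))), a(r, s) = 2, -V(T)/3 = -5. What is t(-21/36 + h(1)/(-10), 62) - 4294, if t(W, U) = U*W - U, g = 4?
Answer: -26911/6 ≈ -4485.2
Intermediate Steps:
V(T) = 15 (V(T) = -3*(-5) = 15)
h(w) = (2 + w)*(4 + w) (h(w) = (w + 4)*(w + 2) = (4 + w)*(2 + w) = (2 + w)*(4 + w))
t(W, U) = -U + U*W
t(-21/36 + h(1)/(-10), 62) - 4294 = 62*(-1 + (-21/36 + (8 + 1² + 6*1)/(-10))) - 4294 = 62*(-1 + (-21*1/36 + (8 + 1 + 6)*(-⅒))) - 4294 = 62*(-1 + (-7/12 + 15*(-⅒))) - 4294 = 62*(-1 + (-7/12 - 3/2)) - 4294 = 62*(-1 - 25/12) - 4294 = 62*(-37/12) - 4294 = -1147/6 - 4294 = -26911/6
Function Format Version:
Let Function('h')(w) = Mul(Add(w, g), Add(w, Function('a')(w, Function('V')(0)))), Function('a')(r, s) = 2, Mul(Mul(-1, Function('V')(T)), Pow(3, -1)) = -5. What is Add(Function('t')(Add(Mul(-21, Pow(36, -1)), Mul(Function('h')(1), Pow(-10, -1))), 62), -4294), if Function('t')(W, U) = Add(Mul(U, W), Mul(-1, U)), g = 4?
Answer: Rational(-26911, 6) ≈ -4485.2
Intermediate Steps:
Function('V')(T) = 15 (Function('V')(T) = Mul(-3, -5) = 15)
Function('h')(w) = Mul(Add(2, w), Add(4, w)) (Function('h')(w) = Mul(Add(w, 4), Add(w, 2)) = Mul(Add(4, w), Add(2, w)) = Mul(Add(2, w), Add(4, w)))
Function('t')(W, U) = Add(Mul(-1, U), Mul(U, W))
Add(Function('t')(Add(Mul(-21, Pow(36, -1)), Mul(Function('h')(1), Pow(-10, -1))), 62), -4294) = Add(Mul(62, Add(-1, Add(Mul(-21, Pow(36, -1)), Mul(Add(8, Pow(1, 2), Mul(6, 1)), Pow(-10, -1))))), -4294) = Add(Mul(62, Add(-1, Add(Mul(-21, Rational(1, 36)), Mul(Add(8, 1, 6), Rational(-1, 10))))), -4294) = Add(Mul(62, Add(-1, Add(Rational(-7, 12), Mul(15, Rational(-1, 10))))), -4294) = Add(Mul(62, Add(-1, Add(Rational(-7, 12), Rational(-3, 2)))), -4294) = Add(Mul(62, Add(-1, Rational(-25, 12))), -4294) = Add(Mul(62, Rational(-37, 12)), -4294) = Add(Rational(-1147, 6), -4294) = Rational(-26911, 6)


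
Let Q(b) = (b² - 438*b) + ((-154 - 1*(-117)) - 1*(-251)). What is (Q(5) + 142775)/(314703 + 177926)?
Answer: 140824/492629 ≈ 0.28586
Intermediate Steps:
Q(b) = 214 + b² - 438*b (Q(b) = (b² - 438*b) + ((-154 + 117) + 251) = (b² - 438*b) + (-37 + 251) = (b² - 438*b) + 214 = 214 + b² - 438*b)
(Q(5) + 142775)/(314703 + 177926) = ((214 + 5² - 438*5) + 142775)/(314703 + 177926) = ((214 + 25 - 2190) + 142775)/492629 = (-1951 + 142775)*(1/492629) = 140824*(1/492629) = 140824/492629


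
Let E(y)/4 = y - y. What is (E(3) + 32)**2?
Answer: 1024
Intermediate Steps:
E(y) = 0 (E(y) = 4*(y - y) = 4*0 = 0)
(E(3) + 32)**2 = (0 + 32)**2 = 32**2 = 1024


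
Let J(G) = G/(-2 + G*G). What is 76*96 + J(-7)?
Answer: 342905/47 ≈ 7295.9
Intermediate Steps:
J(G) = G/(-2 + G²)
76*96 + J(-7) = 76*96 - 7/(-2 + (-7)²) = 7296 - 7/(-2 + 49) = 7296 - 7/47 = 342905/47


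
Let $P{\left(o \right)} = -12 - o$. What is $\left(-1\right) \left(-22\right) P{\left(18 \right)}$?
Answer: $-660$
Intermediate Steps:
$\left(-1\right) \left(-22\right) P{\left(18 \right)} = \left(-1\right) \left(-22\right) \left(-12 - 18\right) = 22 \left(-12 - 18\right) = 22 \left(-30\right) = -660$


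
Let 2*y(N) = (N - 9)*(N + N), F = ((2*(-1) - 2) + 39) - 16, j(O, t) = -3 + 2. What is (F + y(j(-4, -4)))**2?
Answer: 841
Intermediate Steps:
j(O, t) = -1
F = 19 (F = ((-2 - 2) + 39) - 16 = (-4 + 39) - 16 = 35 - 16 = 19)
y(N) = N*(-9 + N) (y(N) = ((N - 9)*(N + N))/2 = ((-9 + N)*(2*N))/2 = (2*N*(-9 + N))/2 = N*(-9 + N))
(F + y(j(-4, -4)))**2 = (19 - (-9 - 1))**2 = (19 - 1*(-10))**2 = (19 + 10)**2 = 29**2 = 841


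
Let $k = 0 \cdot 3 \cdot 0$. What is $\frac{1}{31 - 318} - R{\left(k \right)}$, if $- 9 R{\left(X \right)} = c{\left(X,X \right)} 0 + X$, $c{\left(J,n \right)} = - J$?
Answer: $- \frac{1}{287} \approx -0.0034843$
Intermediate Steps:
$k = 0$ ($k = 0 \cdot 0 = 0$)
$R{\left(X \right)} = - \frac{X}{9}$ ($R{\left(X \right)} = - \frac{- X 0 + X}{9} = - \frac{0 + X}{9} = - \frac{X}{9}$)
$\frac{1}{31 - 318} - R{\left(k \right)} = \frac{1}{31 - 318} - \left(- \frac{1}{9}\right) 0 = \frac{1}{-287} - 0 = - \frac{1}{287} + 0 = - \frac{1}{287}$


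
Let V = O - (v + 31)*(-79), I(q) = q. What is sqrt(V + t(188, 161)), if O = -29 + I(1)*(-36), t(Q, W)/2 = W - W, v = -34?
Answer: I*sqrt(302) ≈ 17.378*I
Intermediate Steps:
t(Q, W) = 0 (t(Q, W) = 2*(W - W) = 2*0 = 0)
O = -65 (O = -29 + 1*(-36) = -29 - 36 = -65)
V = -302 (V = -65 - (-34 + 31)*(-79) = -65 - (-3)*(-79) = -65 - 1*237 = -65 - 237 = -302)
sqrt(V + t(188, 161)) = sqrt(-302 + 0) = sqrt(-302) = I*sqrt(302)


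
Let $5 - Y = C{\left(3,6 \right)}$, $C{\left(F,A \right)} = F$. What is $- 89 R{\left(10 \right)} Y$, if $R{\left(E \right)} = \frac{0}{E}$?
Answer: $0$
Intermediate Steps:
$R{\left(E \right)} = 0$
$Y = 2$ ($Y = 5 - 3 = 2$)
$- 89 R{\left(10 \right)} Y = \left(-89\right) 0 \cdot 2 = 0 \cdot 2 = 0$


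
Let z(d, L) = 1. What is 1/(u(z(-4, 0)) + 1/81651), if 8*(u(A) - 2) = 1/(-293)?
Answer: 191389944/382700581 ≈ 0.50010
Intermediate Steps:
u(A) = 4687/2344 (u(A) = 2 + (⅛)/(-293) = 2 + (⅛)*(-1/293) = 2 - 1/2344 = 4687/2344)
1/(u(z(-4, 0)) + 1/81651) = 1/(4687/2344 + 1/81651) = 1/(382700581/191389944) = 191389944/382700581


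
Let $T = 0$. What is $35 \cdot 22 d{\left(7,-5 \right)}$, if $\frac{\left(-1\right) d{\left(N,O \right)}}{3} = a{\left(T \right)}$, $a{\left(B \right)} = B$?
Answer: $0$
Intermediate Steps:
$d{\left(N,O \right)} = 0$ ($d{\left(N,O \right)} = \left(-3\right) 0 = 0$)
$35 \cdot 22 d{\left(7,-5 \right)} = 35 \cdot 22 \cdot 0 = 770 \cdot 0 = 0$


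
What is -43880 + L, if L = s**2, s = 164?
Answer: -16984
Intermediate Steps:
L = 26896 (L = 164**2 = 26896)
-43880 + L = -43880 + 26896 = -16984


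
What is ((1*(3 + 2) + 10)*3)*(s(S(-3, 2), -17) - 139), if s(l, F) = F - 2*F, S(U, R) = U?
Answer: -5490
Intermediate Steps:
s(l, F) = -F
((1*(3 + 2) + 10)*3)*(s(S(-3, 2), -17) - 139) = ((1*(3 + 2) + 10)*3)*(-1*(-17) - 139) = ((1*5 + 10)*3)*(17 - 139) = ((5 + 10)*3)*(-122) = (15*3)*(-122) = 45*(-122) = -5490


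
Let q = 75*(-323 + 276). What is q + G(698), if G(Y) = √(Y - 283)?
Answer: -3525 + √415 ≈ -3504.6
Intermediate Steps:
G(Y) = √(-283 + Y)
q = -3525 (q = 75*(-47) = -3525)
q + G(698) = -3525 + √(-283 + 698) = -3525 + √415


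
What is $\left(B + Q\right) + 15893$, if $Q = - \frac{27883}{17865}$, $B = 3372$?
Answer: $\frac{344141342}{17865} \approx 19263.0$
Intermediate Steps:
$Q = - \frac{27883}{17865}$ ($Q = \left(-27883\right) \frac{1}{17865} = - \frac{27883}{17865} \approx -1.5608$)
$\left(B + Q\right) + 15893 = \left(3372 - \frac{27883}{17865}\right) + 15893 = \frac{60212897}{17865} + 15893 = \frac{344141342}{17865}$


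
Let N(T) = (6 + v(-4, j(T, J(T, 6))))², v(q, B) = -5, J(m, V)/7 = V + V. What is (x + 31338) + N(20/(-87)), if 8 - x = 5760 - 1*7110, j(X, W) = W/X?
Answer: 32697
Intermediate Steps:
J(m, V) = 14*V (J(m, V) = 7*(V + V) = 7*(2*V) = 14*V)
x = 1358 (x = 8 - (5760 - 1*7110) = 8 - (5760 - 7110) = 8 - 1*(-1350) = 8 + 1350 = 1358)
N(T) = 1 (N(T) = (6 - 5)² = 1² = 1)
(x + 31338) + N(20/(-87)) = (1358 + 31338) + 1 = 32696 + 1 = 32697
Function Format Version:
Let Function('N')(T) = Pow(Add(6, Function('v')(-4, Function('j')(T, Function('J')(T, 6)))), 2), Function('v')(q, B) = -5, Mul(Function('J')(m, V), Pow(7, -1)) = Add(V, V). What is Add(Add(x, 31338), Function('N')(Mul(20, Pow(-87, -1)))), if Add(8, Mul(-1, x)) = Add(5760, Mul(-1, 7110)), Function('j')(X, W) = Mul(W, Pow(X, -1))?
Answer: 32697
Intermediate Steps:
Function('J')(m, V) = Mul(14, V) (Function('J')(m, V) = Mul(7, Add(V, V)) = Mul(7, Mul(2, V)) = Mul(14, V))
x = 1358 (x = Add(8, Mul(-1, Add(5760, Mul(-1, 7110)))) = Add(8, Mul(-1, Add(5760, -7110))) = Add(8, Mul(-1, -1350)) = Add(8, 1350) = 1358)
Function('N')(T) = 1 (Function('N')(T) = Pow(Add(6, -5), 2) = Pow(1, 2) = 1)
Add(Add(x, 31338), Function('N')(Mul(20, Pow(-87, -1)))) = Add(Add(1358, 31338), 1) = Add(32696, 1) = 32697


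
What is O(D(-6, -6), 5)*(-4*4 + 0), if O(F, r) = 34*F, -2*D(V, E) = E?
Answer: -1632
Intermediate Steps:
D(V, E) = -E/2
O(D(-6, -6), 5)*(-4*4 + 0) = (34*(-½*(-6)))*(-4*4 + 0) = (34*3)*(-16 + 0) = 102*(-16) = -1632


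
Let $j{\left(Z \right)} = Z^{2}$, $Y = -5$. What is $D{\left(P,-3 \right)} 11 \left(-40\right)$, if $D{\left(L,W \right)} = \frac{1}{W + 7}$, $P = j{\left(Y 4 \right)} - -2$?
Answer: $-110$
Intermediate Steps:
$P = 402$ ($P = \left(\left(-5\right) 4\right)^{2} - -2 = \left(-20\right)^{2} + 2 = 400 + 2 = 402$)
$D{\left(L,W \right)} = \frac{1}{7 + W}$
$D{\left(P,-3 \right)} 11 \left(-40\right) = \frac{1}{7 - 3} \cdot 11 \left(-40\right) = \frac{1}{4} \cdot 11 \left(-40\right) = \frac{11}{4} \left(-40\right) = -110$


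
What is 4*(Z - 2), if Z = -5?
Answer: -28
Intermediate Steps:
4*(Z - 2) = 4*(-5 - 2) = 4*(-7) = -28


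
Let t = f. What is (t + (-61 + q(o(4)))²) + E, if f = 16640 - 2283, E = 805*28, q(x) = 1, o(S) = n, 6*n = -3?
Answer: 40497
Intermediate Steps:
n = -½ (n = (⅙)*(-3) = -½ ≈ -0.50000)
o(S) = -½
E = 22540
f = 14357
t = 14357
(t + (-61 + q(o(4)))²) + E = (14357 + (-61 + 1)²) + 22540 = (14357 + (-60)²) + 22540 = (14357 + 3600) + 22540 = 17957 + 22540 = 40497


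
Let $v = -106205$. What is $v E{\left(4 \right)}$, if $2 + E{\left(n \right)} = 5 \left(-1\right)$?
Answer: $743435$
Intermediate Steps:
$E{\left(n \right)} = -7$ ($E{\left(n \right)} = -2 + 5 \left(-1\right) = -2 - 5 = -7$)
$v E{\left(4 \right)} = \left(-106205\right) \left(-7\right) = 743435$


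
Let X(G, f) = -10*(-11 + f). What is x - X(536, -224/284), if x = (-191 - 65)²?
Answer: 4644686/71 ≈ 65418.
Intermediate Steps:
X(G, f) = 110 - 10*f
x = 65536 (x = (-256)² = 65536)
x - X(536, -224/284) = 65536 - (110 - (-2240)/284) = 65536 - (110 - 10*(-56/71)) = 65536 - (110 + 560/71) = 65536 - 1*8370/71 = 65536 - 8370/71 = 4644686/71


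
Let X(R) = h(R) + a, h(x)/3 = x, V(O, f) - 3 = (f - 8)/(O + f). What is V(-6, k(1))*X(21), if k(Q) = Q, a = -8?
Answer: 242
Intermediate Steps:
V(O, f) = 3 + (-8 + f)/(O + f) (V(O, f) = 3 + (f - 8)/(O + f) = 3 + (-8 + f)/(O + f))
h(x) = 3*x
X(R) = -8 + 3*R (X(R) = 3*R - 8 = -8 + 3*R)
V(-6, k(1))*X(21) = ((-8 + 3*(-6) + 4*1)/(-6 + 1))*(-8 + 3*21) = ((-8 - 18 + 4)/(-5))*(-8 + 63) = -⅕*(-22)*55 = (22/5)*55 = 242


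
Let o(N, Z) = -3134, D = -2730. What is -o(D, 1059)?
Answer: 3134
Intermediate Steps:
-o(D, 1059) = -1*(-3134) = 3134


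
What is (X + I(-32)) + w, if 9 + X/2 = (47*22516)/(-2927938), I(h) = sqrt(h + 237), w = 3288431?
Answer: 370317971765/112613 + sqrt(205) ≈ 3.2884e+6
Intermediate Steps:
I(h) = sqrt(237 + h)
X = -2108438/112613 (X = -18 + 2*((47*22516)/(-2927938)) = -18 + 2*(1058252*(-1/2927938)) = -18 + 2*(-40702/112613) = -18 - 81404/112613 = -2108438/112613 ≈ -18.723)
(X + I(-32)) + w = (-2108438/112613 + sqrt(237 - 32)) + 3288431 = (-2108438/112613 + sqrt(205)) + 3288431 = 370317971765/112613 + sqrt(205)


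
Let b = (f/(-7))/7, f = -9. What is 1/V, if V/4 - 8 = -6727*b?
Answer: -7/34372 ≈ -0.00020365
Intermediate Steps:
b = 9/49 (b = -9/(-7)/7 = -9*(-⅐)*(⅐) = (9/7)*(⅐) = 9/49 ≈ 0.18367)
V = -34372/7 (V = 32 + 4*(-6727*9/49) = 32 + 4*(-8649/7) = 32 - 34596/7 = -34372/7 ≈ -4910.3)
1/V = 1/(-34372/7) = -7/34372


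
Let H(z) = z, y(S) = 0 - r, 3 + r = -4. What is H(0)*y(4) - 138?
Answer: -138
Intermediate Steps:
r = -7 (r = -3 - 4 = -7)
y(S) = 7 (y(S) = 0 - 1*(-7) = 0 + 7 = 7)
H(0)*y(4) - 138 = 0*7 - 138 = 0 - 138 = -138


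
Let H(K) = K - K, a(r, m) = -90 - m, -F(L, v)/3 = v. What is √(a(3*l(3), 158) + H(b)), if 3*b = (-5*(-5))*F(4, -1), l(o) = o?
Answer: 2*I*√62 ≈ 15.748*I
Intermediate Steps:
F(L, v) = -3*v
b = 25 (b = ((-5*(-5))*(-3*(-1)))/3 = (25*3)/3 = (⅓)*75 = 25)
H(K) = 0
√(a(3*l(3), 158) + H(b)) = √((-90 - 1*158) + 0) = √((-90 - 158) + 0) = √(-248 + 0) = √(-248) = 2*I*√62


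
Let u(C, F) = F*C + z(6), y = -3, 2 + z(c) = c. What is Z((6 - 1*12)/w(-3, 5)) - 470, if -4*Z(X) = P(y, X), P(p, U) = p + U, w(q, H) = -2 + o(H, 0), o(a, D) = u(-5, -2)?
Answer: -3753/8 ≈ -469.13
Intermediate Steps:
z(c) = -2 + c
u(C, F) = 4 + C*F (u(C, F) = F*C + (-2 + 6) = C*F + 4 = 4 + C*F)
o(a, D) = 14 (o(a, D) = 4 - 5*(-2) = 4 + 10 = 14)
w(q, H) = 12 (w(q, H) = -2 + 14 = 12)
P(p, U) = U + p
Z(X) = ¾ - X/4 (Z(X) = -(X - 3)/4 = -(-3 + X)/4 = ¾ - X/4)
Z((6 - 1*12)/w(-3, 5)) - 470 = (¾ - (6 - 1*12)/(4*12)) - 470 = (¾ - (6 - 12)/(4*12)) - 470 = (¾ - (-3)/(2*12)) - 470 = (¾ - ¼*(-½)) - 470 = (¾ + ⅛) - 470 = 7/8 - 470 = -3753/8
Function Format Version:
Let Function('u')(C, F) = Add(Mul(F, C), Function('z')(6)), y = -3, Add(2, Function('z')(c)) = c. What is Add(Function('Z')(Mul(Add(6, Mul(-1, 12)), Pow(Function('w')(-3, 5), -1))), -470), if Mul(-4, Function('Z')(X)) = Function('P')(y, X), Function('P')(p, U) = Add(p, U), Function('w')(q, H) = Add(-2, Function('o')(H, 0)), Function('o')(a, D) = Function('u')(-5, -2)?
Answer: Rational(-3753, 8) ≈ -469.13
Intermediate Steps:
Function('z')(c) = Add(-2, c)
Function('u')(C, F) = Add(4, Mul(C, F)) (Function('u')(C, F) = Add(Mul(F, C), Add(-2, 6)) = Add(Mul(C, F), 4) = Add(4, Mul(C, F)))
Function('o')(a, D) = 14 (Function('o')(a, D) = Add(4, Mul(-5, -2)) = Add(4, 10) = 14)
Function('w')(q, H) = 12 (Function('w')(q, H) = Add(-2, 14) = 12)
Function('P')(p, U) = Add(U, p)
Function('Z')(X) = Add(Rational(3, 4), Mul(Rational(-1, 4), X)) (Function('Z')(X) = Mul(Rational(-1, 4), Add(X, -3)) = Mul(Rational(-1, 4), Add(-3, X)) = Add(Rational(3, 4), Mul(Rational(-1, 4), X)))
Add(Function('Z')(Mul(Add(6, Mul(-1, 12)), Pow(Function('w')(-3, 5), -1))), -470) = Add(Add(Rational(3, 4), Mul(Rational(-1, 4), Mul(Add(6, Mul(-1, 12)), Pow(12, -1)))), -470) = Add(Add(Rational(3, 4), Mul(Rational(-1, 4), Mul(Add(6, -12), Rational(1, 12)))), -470) = Add(Add(Rational(3, 4), Mul(Rational(-1, 4), Mul(-6, Rational(1, 12)))), -470) = Add(Add(Rational(3, 4), Mul(Rational(-1, 4), Rational(-1, 2))), -470) = Add(Add(Rational(3, 4), Rational(1, 8)), -470) = Add(Rational(7, 8), -470) = Rational(-3753, 8)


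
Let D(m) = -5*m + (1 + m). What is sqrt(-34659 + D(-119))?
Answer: 9*I*sqrt(422) ≈ 184.88*I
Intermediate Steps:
D(m) = 1 - 4*m
sqrt(-34659 + D(-119)) = sqrt(-34659 + (1 - 4*(-119))) = sqrt(-34659 + (1 + 476)) = sqrt(-34659 + 477) = sqrt(-34182) = 9*I*sqrt(422)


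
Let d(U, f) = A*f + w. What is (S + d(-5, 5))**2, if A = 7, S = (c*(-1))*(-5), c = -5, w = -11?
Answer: 1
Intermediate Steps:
S = -25 (S = -5*(-1)*(-5) = 5*(-5) = -25)
d(U, f) = -11 + 7*f (d(U, f) = 7*f - 11 = -11 + 7*f)
(S + d(-5, 5))**2 = (-25 + (-11 + 7*5))**2 = (-25 + (-11 + 35))**2 = (-25 + 24)**2 = (-1)**2 = 1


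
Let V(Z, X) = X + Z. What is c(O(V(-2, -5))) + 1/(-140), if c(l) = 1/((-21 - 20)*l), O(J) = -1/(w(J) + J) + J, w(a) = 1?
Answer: -841/235340 ≈ -0.0035736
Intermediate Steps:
O(J) = J - 1/(1 + J) (O(J) = -1/(1 + J) + J = J - 1/(1 + J))
c(l) = -1/(41*l) (c(l) = 1/((-41)*l) = -1/(41*l))
c(O(V(-2, -5))) + 1/(-140) = -(1 + (-5 - 2))/(-1 + (-5 - 2) + (-5 - 2)**2)/41 + 1/(-140) = -(1 - 7)/(-1 - 7 + (-7)**2)/41 - 1/140 = -(-6/(-1 - 7 + 49))/41 - 1/140 = -1/(41*((-1/6*41))) - 1/140 = -1/(41*(-41/6)) - 1/140 = -1/41*(-6/41) - 1/140 = 6/1681 - 1/140 = -841/235340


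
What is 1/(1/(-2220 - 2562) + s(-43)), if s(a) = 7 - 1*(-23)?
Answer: 4782/143459 ≈ 0.033334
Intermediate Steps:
s(a) = 30 (s(a) = 7 + 23 = 30)
1/(1/(-2220 - 2562) + s(-43)) = 1/(1/(-2220 - 2562) + 30) = 1/(1/(-4782) + 30) = 1/(-1/4782 + 30) = 1/(143459/4782) = 4782/143459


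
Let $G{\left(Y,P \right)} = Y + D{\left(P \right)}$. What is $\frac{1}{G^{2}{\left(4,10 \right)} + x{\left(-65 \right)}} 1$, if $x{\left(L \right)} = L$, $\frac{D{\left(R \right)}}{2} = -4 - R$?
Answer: $\frac{1}{511} \approx 0.0019569$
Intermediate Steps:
$D{\left(R \right)} = -8 - 2 R$ ($D{\left(R \right)} = 2 \left(-4 - R\right) = -8 - 2 R$)
$G{\left(Y,P \right)} = -8 + Y - 2 P$ ($G{\left(Y,P \right)} = Y - \left(8 + 2 P\right) = -8 + Y - 2 P$)
$\frac{1}{G^{2}{\left(4,10 \right)} + x{\left(-65 \right)}} 1 = \frac{1}{\left(-8 + 4 - 20\right)^{2} - 65} \cdot 1 = \frac{1}{\left(-24\right)^{2} - 65} \cdot 1 = \frac{1}{576 - 65} \cdot 1 = \frac{1}{511} \cdot 1 = \frac{1}{511}$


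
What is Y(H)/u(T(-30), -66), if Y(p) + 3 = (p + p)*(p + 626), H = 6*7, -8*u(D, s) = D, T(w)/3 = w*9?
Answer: 74812/135 ≈ 554.16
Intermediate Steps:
T(w) = 27*w (T(w) = 3*(w*9) = 3*(9*w) = 27*w)
u(D, s) = -D/8
H = 42
Y(p) = -3 + 2*p*(626 + p) (Y(p) = -3 + (p + p)*(p + 626) = -3 + (2*p)*(626 + p) = -3 + 2*p*(626 + p))
Y(H)/u(T(-30), -66) = (-3 + 2*42² + 1252*42)/((-27*(-30)/8)) = (-3 + 2*1764 + 52584)/((-⅛*(-810))) = (-3 + 3528 + 52584)/(405/4) = 56109*(4/405) = 74812/135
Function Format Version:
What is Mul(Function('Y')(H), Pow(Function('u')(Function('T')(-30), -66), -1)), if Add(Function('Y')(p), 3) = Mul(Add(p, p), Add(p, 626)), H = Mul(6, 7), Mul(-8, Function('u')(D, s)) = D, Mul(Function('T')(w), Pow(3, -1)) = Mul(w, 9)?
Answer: Rational(74812, 135) ≈ 554.16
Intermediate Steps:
Function('T')(w) = Mul(27, w) (Function('T')(w) = Mul(3, Mul(w, 9)) = Mul(3, Mul(9, w)) = Mul(27, w))
Function('u')(D, s) = Mul(Rational(-1, 8), D)
H = 42
Function('Y')(p) = Add(-3, Mul(2, p, Add(626, p))) (Function('Y')(p) = Add(-3, Mul(Add(p, p), Add(p, 626))) = Add(-3, Mul(Mul(2, p), Add(626, p))) = Add(-3, Mul(2, p, Add(626, p))))
Mul(Function('Y')(H), Pow(Function('u')(Function('T')(-30), -66), -1)) = Mul(Add(-3, Mul(2, Pow(42, 2)), Mul(1252, 42)), Pow(Mul(Rational(-1, 8), Mul(27, -30)), -1)) = Mul(Add(-3, Mul(2, 1764), 52584), Pow(Mul(Rational(-1, 8), -810), -1)) = Mul(Add(-3, 3528, 52584), Pow(Rational(405, 4), -1)) = Mul(56109, Rational(4, 405)) = Rational(74812, 135)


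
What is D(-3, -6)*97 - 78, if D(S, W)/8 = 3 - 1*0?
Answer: 2250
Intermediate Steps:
D(S, W) = 24 (D(S, W) = 8*(3 - 1*0) = 8*(3 + 0) = 8*3 = 24)
D(-3, -6)*97 - 78 = 24*97 - 78 = 2328 - 78 = 2250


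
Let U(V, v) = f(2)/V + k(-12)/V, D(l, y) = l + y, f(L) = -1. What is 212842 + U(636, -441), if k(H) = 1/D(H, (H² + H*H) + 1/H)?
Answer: 448201828933/2105796 ≈ 2.1284e+5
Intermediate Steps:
k(H) = 1/(H + 1/H + 2*H²) (k(H) = 1/(H + ((H² + H*H) + 1/H)) = 1/(H + ((H² + H²) + 1/H)) = 1/(H + (2*H² + 1/H)) = 1/(H + (1/H + 2*H²)) = 1/(H + 1/H + 2*H²))
U(V, v) = -3299/(3311*V) (U(V, v) = -1/V + (-12/(1 + (-12)² + 2*(-12)³))/V = -1/V + (-12/(1 + 144 + 2*(-1728)))/V = -1/V + (-12/(1 + 144 - 3456))/V = -1/V + (-12/(-3311))/V = -1/V + (-12*(-1/3311))/V = -1/V + 12/(3311*V) = -3299/(3311*V))
212842 + U(636, -441) = 212842 - 3299/3311/636 = 212842 - 3299/3311*1/636 = 212842 - 3299/2105796 = 448201828933/2105796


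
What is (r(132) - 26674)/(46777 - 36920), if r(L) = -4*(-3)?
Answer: -26662/9857 ≈ -2.7049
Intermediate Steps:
r(L) = 12
(r(132) - 26674)/(46777 - 36920) = (12 - 26674)/(46777 - 36920) = -26662/9857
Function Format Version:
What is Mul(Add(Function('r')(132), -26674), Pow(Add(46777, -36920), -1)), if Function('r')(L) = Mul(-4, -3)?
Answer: Rational(-26662, 9857) ≈ -2.7049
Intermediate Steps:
Function('r')(L) = 12
Mul(Add(Function('r')(132), -26674), Pow(Add(46777, -36920), -1)) = Mul(Add(12, -26674), Pow(Add(46777, -36920), -1)) = Mul(-26662, Pow(9857, -1)) = Mul(-26662, Rational(1, 9857)) = Rational(-26662, 9857)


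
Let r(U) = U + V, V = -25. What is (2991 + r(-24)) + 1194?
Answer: 4136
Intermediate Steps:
r(U) = -25 + U (r(U) = U - 25 = -25 + U)
(2991 + r(-24)) + 1194 = (2991 + (-25 - 24)) + 1194 = (2991 - 49) + 1194 = 2942 + 1194 = 4136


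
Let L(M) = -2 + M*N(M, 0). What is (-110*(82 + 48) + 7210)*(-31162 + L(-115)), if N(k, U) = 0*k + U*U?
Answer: 220952760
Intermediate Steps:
N(k, U) = U**2 (N(k, U) = 0 + U**2 = U**2)
L(M) = -2 (L(M) = -2 + M*0**2 = -2 + M*0 = -2 + 0 = -2)
(-110*(82 + 48) + 7210)*(-31162 + L(-115)) = (-110*(82 + 48) + 7210)*(-31162 - 2) = (-110*130 + 7210)*(-31164) = (-14300 + 7210)*(-31164) = -7090*(-31164) = 220952760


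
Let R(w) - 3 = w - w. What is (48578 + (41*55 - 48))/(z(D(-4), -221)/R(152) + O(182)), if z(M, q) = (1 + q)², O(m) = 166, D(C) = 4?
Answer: 152355/48898 ≈ 3.1158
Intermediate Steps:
R(w) = 3 (R(w) = 3 + (w - w) = 3 + 0 = 3)
(48578 + (41*55 - 48))/(z(D(-4), -221)/R(152) + O(182)) = (48578 + (41*55 - 48))/((1 - 221)²/3 + 166) = (48578 + (2255 - 48))/((-220)²*(⅓) + 166) = (48578 + 2207)/(48400*(⅓) + 166) = 50785/(48400/3 + 166) = 50785/(48898/3) = 50785*(3/48898) = 152355/48898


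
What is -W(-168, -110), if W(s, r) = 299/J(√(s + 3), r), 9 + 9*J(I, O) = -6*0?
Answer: 299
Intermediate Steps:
J(I, O) = -1 (J(I, O) = -1 + (-6*0)/9 = -1 + (⅑)*0 = -1 + 0 = -1)
W(s, r) = -299 (W(s, r) = 299/(-1) = 299*(-1) = -299)
-W(-168, -110) = -1*(-299) = 299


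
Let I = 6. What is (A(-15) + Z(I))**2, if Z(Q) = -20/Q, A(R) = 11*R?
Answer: 255025/9 ≈ 28336.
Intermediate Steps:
(A(-15) + Z(I))**2 = (11*(-15) - 20/6)**2 = (-165 - 20*1/6)**2 = (-165 - 10/3)**2 = (-505/3)**2 = 255025/9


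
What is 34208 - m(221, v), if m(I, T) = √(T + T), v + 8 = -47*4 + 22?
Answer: 34208 - 2*I*√87 ≈ 34208.0 - 18.655*I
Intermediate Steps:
v = -174 (v = -8 + (-47*4 + 22) = -8 + (-188 + 22) = -8 - 166 = -174)
m(I, T) = √2*√T (m(I, T) = √(2*T) = √2*√T)
34208 - m(221, v) = 34208 - √2*√(-174) = 34208 - √2*I*√174 = 34208 - 2*I*√87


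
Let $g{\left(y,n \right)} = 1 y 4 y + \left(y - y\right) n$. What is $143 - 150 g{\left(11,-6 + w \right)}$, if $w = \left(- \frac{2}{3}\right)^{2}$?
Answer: $-72457$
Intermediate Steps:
$w = \frac{4}{9}$ ($w = \left(\left(-2\right) \frac{1}{3}\right)^{2} = \left(- \frac{2}{3}\right)^{2} = \frac{4}{9} \approx 0.44444$)
$g{\left(y,n \right)} = 4 y^{2}$ ($g{\left(y,n \right)} = y 4 y + 0 n = 4 y y + 0 = 4 y^{2} + 0 = 4 y^{2}$)
$143 - 150 g{\left(11,-6 + w \right)} = 143 - 150 \cdot 4 \cdot 11^{2} = 143 - 150 \cdot 4 \cdot 121 = 143 - 72600 = -72457$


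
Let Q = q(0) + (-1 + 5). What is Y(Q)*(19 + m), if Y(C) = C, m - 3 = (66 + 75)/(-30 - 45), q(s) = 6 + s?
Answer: 1006/5 ≈ 201.20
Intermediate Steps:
m = 28/25 (m = 3 + (66 + 75)/(-30 - 45) = 3 + 141/(-75) = 3 + 141*(-1/75) = 3 - 47/25 = 28/25 ≈ 1.1200)
Q = 10 (Q = (6 + 0) + (-1 + 5) = 6 + 4 = 10)
Y(Q)*(19 + m) = 10*(19 + 28/25) = 10*(503/25) = 1006/5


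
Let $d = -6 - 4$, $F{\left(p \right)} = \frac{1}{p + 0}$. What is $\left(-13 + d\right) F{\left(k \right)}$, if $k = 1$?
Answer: $-23$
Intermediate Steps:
$F{\left(p \right)} = \frac{1}{p}$
$d = -10$ ($d = -6 - 4 = -10$)
$\left(-13 + d\right) F{\left(k \right)} = \frac{-13 - 10}{1} = \left(-23\right) 1 = -23$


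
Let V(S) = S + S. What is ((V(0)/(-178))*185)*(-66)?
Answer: 0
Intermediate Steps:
V(S) = 2*S
((V(0)/(-178))*185)*(-66) = (((2*0)/(-178))*185)*(-66) = ((0*(-1/178))*185)*(-66) = (0*185)*(-66) = 0*(-66) = 0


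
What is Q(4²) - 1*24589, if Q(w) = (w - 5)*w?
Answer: -24413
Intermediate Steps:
Q(w) = w*(-5 + w) (Q(w) = (-5 + w)*w = w*(-5 + w))
Q(4²) - 1*24589 = 4²*(-5 + 4²) - 1*24589 = 16*(-5 + 16) - 24589 = 16*11 - 24589 = 176 - 24589 = -24413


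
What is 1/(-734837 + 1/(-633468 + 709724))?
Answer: -76256/56035730271 ≈ -1.3608e-6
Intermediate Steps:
1/(-734837 + 1/(-633468 + 709724)) = 1/(-734837 + 1/76256) = 1/(-56035730271/76256) = -76256/56035730271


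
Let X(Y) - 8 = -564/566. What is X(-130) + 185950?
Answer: 52625832/283 ≈ 1.8596e+5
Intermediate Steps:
X(Y) = 1982/283 (X(Y) = 8 - 564/566 = 8 - 564*1/566 = 8 - 282/283 = 1982/283)
X(-130) + 185950 = 1982/283 + 185950 = 52625832/283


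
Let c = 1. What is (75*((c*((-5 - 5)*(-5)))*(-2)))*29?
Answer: -217500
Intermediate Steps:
(75*((c*((-5 - 5)*(-5)))*(-2)))*29 = (75*((1*((-5 - 5)*(-5)))*(-2)))*29 = (75*((1*(-10*(-5)))*(-2)))*29 = (75*((1*50)*(-2)))*29 = (75*(50*(-2)))*29 = (75*(-100))*29 = -7500*29 = -217500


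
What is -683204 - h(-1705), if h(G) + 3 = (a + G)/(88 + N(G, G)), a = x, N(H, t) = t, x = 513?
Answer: -1104737209/1617 ≈ -6.8320e+5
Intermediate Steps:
a = 513
h(G) = -3 + (513 + G)/(88 + G)
-683204 - h(-1705) = -683204 - (249 - 2*(-1705))/(88 - 1705) = -683204 - (249 + 3410)/(-1617) = -683204 - (-1)*3659/1617 = -683204 - 1*(-3659/1617) = -683204 + 3659/1617 = -1104737209/1617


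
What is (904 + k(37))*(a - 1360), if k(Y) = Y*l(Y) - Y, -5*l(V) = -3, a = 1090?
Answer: -240084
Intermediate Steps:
l(V) = 3/5 (l(V) = -1/5*(-3) = 3/5)
k(Y) = -2*Y/5 (k(Y) = Y*(3/5) - Y = 3*Y/5 - Y = -2*Y/5)
(904 + k(37))*(a - 1360) = (904 - 2/5*37)*(1090 - 1360) = (904 - 74/5)*(-270) = (4446/5)*(-270) = -240084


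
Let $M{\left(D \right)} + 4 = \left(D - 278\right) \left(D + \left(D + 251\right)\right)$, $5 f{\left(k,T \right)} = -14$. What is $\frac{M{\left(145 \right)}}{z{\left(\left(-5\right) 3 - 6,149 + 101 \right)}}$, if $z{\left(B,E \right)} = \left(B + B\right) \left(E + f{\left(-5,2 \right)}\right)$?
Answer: $\frac{359785}{51912} \approx 6.9307$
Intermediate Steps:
$f{\left(k,T \right)} = - \frac{14}{5}$ ($f{\left(k,T \right)} = \frac{1}{5} \left(-14\right) = - \frac{14}{5}$)
$z{\left(B,E \right)} = 2 B \left(- \frac{14}{5} + E\right)$ ($z{\left(B,E \right)} = \left(B + B\right) \left(E - \frac{14}{5}\right) = 2 B \left(- \frac{14}{5} + E\right)$)
$M{\left(D \right)} = -4 + \left(-278 + D\right) \left(251 + 2 D\right)$ ($M{\left(D \right)} = -4 + \left(D - 278\right) \left(D + \left(D + 251\right)\right) = -4 + \left(-278 + D\right) \left(D + \left(251 + D\right)\right) = -4 + \left(-278 + D\right) \left(251 + 2 D\right)$)
$\frac{M{\left(145 \right)}}{z{\left(\left(-5\right) 3 - 6,149 + 101 \right)}} = \frac{-69782 - 44225 + 2 \cdot 145^{2}}{\frac{2}{5} \left(\left(-5\right) 3 - 6\right) \left(-14 + 5 \left(149 + 101\right)\right)} = \frac{-69782 - 44225 + 2 \cdot 21025}{\frac{2}{5} \left(-15 - 6\right) \left(-14 + 5 \cdot 250\right)} = \frac{-69782 - 44225 + 42050}{\frac{2}{5} \left(-21\right) \left(-14 + 1250\right)} = - \frac{71957}{\frac{2}{5} \left(-21\right) 1236} = - \frac{71957}{- \frac{51912}{5}} = \left(-71957\right) \left(- \frac{5}{51912}\right) = \frac{359785}{51912}$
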